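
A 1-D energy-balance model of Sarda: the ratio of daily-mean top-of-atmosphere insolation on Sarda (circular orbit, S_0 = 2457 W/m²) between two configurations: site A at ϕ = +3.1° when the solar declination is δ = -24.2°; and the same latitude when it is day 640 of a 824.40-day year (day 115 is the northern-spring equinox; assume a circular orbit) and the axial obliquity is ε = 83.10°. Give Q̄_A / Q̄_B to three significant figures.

— Configuration A (ϕ=+3.1°):
cos h₀ = −tan(+3.1°) tan(-24.200°) = 0.0243, h₀ = 1.5465 rad.
Bracket: h₀ sin ϕ sin δ + cos ϕ cos δ sin h₀ = 1.5465×0.05408×-0.40992 + 0.99854×0.91212×0.99970 = -0.034284 + 0.910515 = 0.876231.
Q̄ = (S_0/π) × [bracket] = (2457/π) × 0.876231 = 685.29 W/m².
— Configuration B (ϕ=+3.1°):
Solar longitude: L_s = 360° × (640 − 115)/824.40 = 229.258°.
sin δ = sin 83.10° × sin 229.258° = -0.75216, so δ = -48.778°.
cos h₀ = −tan(+3.1°) tan(-48.778°) = 0.0618, h₀ = 1.5089 rad.
Bracket: h₀ sin ϕ sin δ + cos ϕ cos δ sin h₀ = 1.5089×0.05408×-0.75216 + 0.99854×0.65898×0.99809 = -0.061377 + 0.656761 = 0.595384.
Q̄ = (S_0/π) × [bracket] = (2457/π) × 0.595384 = 465.64 W/m².
Ratio Q̄_A / Q̄_B = 685.29 / 465.64 = 1.472.

Q̄_A / Q̄_B ≈ 1.47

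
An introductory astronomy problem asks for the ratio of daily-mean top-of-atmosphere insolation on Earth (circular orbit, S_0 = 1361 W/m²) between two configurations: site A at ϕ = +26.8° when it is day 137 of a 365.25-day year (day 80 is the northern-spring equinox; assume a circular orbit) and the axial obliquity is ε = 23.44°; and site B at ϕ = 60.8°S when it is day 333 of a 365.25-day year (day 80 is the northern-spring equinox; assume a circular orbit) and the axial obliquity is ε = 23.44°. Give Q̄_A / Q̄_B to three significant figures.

— Configuration A (ϕ=+26.8°):
Solar longitude: L_s = 360° × (137 − 80)/365.25 = 56.181°.
sin δ = sin 23.44° × sin 56.181° = 0.33048, so δ = +19.298°.
cos h₀ = −tan(+26.8°) tan(+19.298°) = -0.1769, h₀ = 1.7486 rad.
Bracket: h₀ sin ϕ sin δ + cos ϕ cos δ sin h₀ = 1.7486×0.45088×0.33048 + 0.89259×0.94381×0.98423 = 0.260553 + 0.829150 = 1.089703.
Q̄ = (S_0/π) × [bracket] = (1361/π) × 1.089703 = 472.08 W/m².
— Configuration B (ϕ=-60.8°):
Solar longitude: L_s = 360° × (333 − 80)/365.25 = 249.363°.
sin δ = sin 23.44° × sin 249.363° = -0.37226, so δ = -21.855°.
cos h₀ = −tan(-60.8°) tan(-21.855°) = -0.7177, h₀ = 2.3712 rad.
Bracket: h₀ sin ϕ sin δ + cos ϕ cos δ sin h₀ = 2.3712×-0.87292×-0.37226 + 0.48786×0.92813×0.69638 = 0.770529 + 0.315319 = 1.085848.
Q̄ = (S_0/π) × [bracket] = (1361/π) × 1.085848 = 470.41 W/m².
Ratio Q̄_A / Q̄_B = 472.08 / 470.41 = 1.004.

Q̄_A / Q̄_B ≈ 1.00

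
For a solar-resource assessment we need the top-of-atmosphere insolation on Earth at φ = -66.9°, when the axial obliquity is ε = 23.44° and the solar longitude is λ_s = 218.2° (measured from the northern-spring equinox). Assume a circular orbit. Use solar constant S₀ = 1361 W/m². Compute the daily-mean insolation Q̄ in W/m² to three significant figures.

Solar declination: sin δ = sin ε · sin λ_s = sin 23.44° × sin 218.2° = -0.24600, so δ = -14.241°.
cos H₀ = −tan(-66.9°) tan(-14.241°) = -0.5950, H₀ = 2.2081 rad.
Bracket: H₀ sin φ sin δ + cos φ cos δ sin H₀ = 2.2081×-0.91982×-0.24600 + 0.39234×0.96927×0.80372 = 0.499639 + 0.305641 = 0.805280.
Q̄ = (S₀/π) × [bracket] = (1361/π) × 0.805280 = 348.9 W/m².

Q̄ ≈ 349 W/m²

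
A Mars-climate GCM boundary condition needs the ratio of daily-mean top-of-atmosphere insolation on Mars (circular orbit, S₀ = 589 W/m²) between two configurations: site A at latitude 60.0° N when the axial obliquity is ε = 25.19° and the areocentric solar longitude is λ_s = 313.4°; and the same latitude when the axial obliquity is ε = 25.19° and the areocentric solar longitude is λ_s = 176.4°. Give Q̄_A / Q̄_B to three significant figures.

— Configuration A (φ=+60.0°):
sin δ = sin 25.19° × sin 313.4° = -0.30925, so δ = -18.014°.
cos H₀ = −tan(+60.0°) tan(-18.014°) = 0.5632, H₀ = 0.9725 rad.
Bracket: H₀ sin φ sin δ + cos φ cos δ sin H₀ = 0.9725×0.86603×-0.30925 + 0.50000×0.95098×0.82629 = -0.260455 + 0.392893 = 0.132438.
Q̄ = (S₀/π) × [bracket] = (589/π) × 0.132438 = 24.830 W/m².
— Configuration B (φ=+60.0°):
sin δ = sin 25.19° × sin 176.4° = 0.02672, so δ = +1.531°.
cos H₀ = −tan(+60.0°) tan(+1.531°) = -0.0463, H₀ = 1.6171 rad.
Bracket: H₀ sin φ sin δ + cos φ cos δ sin H₀ = 1.6171×0.86603×0.02672 + 0.50000×0.99964×0.99893 = 0.037420 + 0.499285 = 0.536705.
Q̄ = (S₀/π) × [bracket] = (589/π) × 0.536705 = 100.62 W/m².
Ratio Q̄_A / Q̄_B = 24.830 / 100.62 = 0.2468.

Q̄_A / Q̄_B ≈ 0.247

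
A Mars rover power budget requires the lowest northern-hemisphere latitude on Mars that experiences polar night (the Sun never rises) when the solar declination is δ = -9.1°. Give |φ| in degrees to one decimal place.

|φ| = 80.9°

Polar night requires cos H₀ = −tan φ tan δ ≥ 1, i.e. tan φ tan δ ≤ −1.
The boundary is |tan φ| · |tan δ| = 1, so |φ| = 90° − |δ| = 90° − 9.1° = 80.9° in the northern hemisphere.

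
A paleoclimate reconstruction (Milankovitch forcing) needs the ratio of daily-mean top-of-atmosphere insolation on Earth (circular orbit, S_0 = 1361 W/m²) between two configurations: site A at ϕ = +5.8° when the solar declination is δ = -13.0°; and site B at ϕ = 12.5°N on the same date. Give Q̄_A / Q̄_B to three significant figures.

Q̄_A / Q̄_B ≈ 1.07

— Configuration A (ϕ=+5.8°):
cos h₀ = −tan(+5.8°) tan(-13.000°) = 0.0235, h₀ = 1.5473 rad.
Bracket: h₀ sin ϕ sin δ + cos ϕ cos δ sin h₀ = 1.5473×0.10106×-0.22495 + 0.99488×0.97437×0.99972 = -0.035175 + 0.969110 = 0.933935.
Q̄ = (S_0/π) × [bracket] = (1361/π) × 0.933935 = 404.60 W/m².
— Configuration B (ϕ=+12.5°):
cos h₀ = −tan(+12.5°) tan(-13.000°) = 0.0512, h₀ = 1.5196 rad.
Bracket: h₀ sin ϕ sin δ + cos ϕ cos δ sin h₀ = 1.5196×0.21644×-0.22495 + 0.97630×0.97437×0.99869 = -0.073987 + 0.950031 = 0.876044.
Q̄ = (S_0/π) × [bracket] = (1361/π) × 0.876044 = 379.52 W/m².
Ratio Q̄_A / Q̄_B = 404.60 / 379.52 = 1.066.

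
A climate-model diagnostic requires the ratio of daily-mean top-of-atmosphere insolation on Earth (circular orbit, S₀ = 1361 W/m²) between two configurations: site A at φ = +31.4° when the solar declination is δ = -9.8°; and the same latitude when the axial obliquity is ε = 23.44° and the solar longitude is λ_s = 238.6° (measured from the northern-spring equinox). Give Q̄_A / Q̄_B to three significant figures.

— Configuration A (φ=+31.4°):
cos H₀ = −tan(+31.4°) tan(-9.800°) = 0.1054, H₀ = 1.4652 rad.
Bracket: H₀ sin φ sin δ + cos φ cos δ sin H₀ = 1.4652×0.52101×-0.17021 + 0.85355×0.98541×0.99443 = -0.129936 + 0.836412 = 0.706476.
Q̄ = (S₀/π) × [bracket] = (1361/π) × 0.706476 = 306.06 W/m².
— Configuration B (φ=+31.4°):
Solar declination: sin δ = sin ε · sin λ_s = sin 23.44° × sin 238.6° = -0.33953, so δ = -19.848°.
cos H₀ = −tan(+31.4°) tan(-19.848°) = 0.2203, H₀ = 1.3486 rad.
Bracket: H₀ sin φ sin δ + cos φ cos δ sin H₀ = 1.3486×0.52101×-0.33953 + 0.85355×0.94059×0.97542 = -0.238565 + 0.783107 = 0.544542.
Q̄ = (S₀/π) × [bracket] = (1361/π) × 0.544542 = 235.91 W/m².
Ratio Q̄_A / Q̄_B = 306.06 / 235.91 = 1.297.

Q̄_A / Q̄_B ≈ 1.30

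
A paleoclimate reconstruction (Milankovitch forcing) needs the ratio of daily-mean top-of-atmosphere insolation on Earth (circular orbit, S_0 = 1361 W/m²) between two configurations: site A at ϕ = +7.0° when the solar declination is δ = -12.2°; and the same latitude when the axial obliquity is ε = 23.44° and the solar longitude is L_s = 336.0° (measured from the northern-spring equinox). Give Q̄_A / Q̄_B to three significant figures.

— Configuration A (ϕ=+7.0°):
cos h₀ = −tan(+7.0°) tan(-12.200°) = 0.0265, h₀ = 1.5442 rad.
Bracket: h₀ sin ϕ sin δ + cos ϕ cos δ sin h₀ = 1.5442×0.12187×-0.21132 + 0.99255×0.97742×0.99965 = -0.039769 + 0.969799 = 0.930030.
Q̄ = (S_0/π) × [bracket] = (1361/π) × 0.930030 = 402.91 W/m².
— Configuration B (ϕ=+7.0°):
Solar declination: sin δ = sin ε · sin L_s = sin 23.44° × sin 336.0° = -0.16180, so δ = -9.311°.
cos h₀ = −tan(+7.0°) tan(-9.311°) = 0.0201, h₀ = 1.5507 rad.
Bracket: h₀ sin ϕ sin δ + cos ϕ cos δ sin h₀ = 1.5507×0.12187×-0.16180 + 0.99255×0.98682×0.99980 = -0.030578 + 0.979272 = 0.948694.
Q̄ = (S_0/π) × [bracket] = (1361/π) × 0.948694 = 410.99 W/m².
Ratio Q̄_A / Q̄_B = 402.91 / 410.99 = 0.9803.

Q̄_A / Q̄_B ≈ 0.980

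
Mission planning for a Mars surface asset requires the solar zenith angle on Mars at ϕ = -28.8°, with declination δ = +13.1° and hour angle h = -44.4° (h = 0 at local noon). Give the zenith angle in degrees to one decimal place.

cos θ_z = sin ϕ sin δ + cos ϕ cos δ cos h = -0.109190 + 0.609804 = 0.500614.
θ_z = arccos(0.500614) = 60.0°.

θ_z = 60.0°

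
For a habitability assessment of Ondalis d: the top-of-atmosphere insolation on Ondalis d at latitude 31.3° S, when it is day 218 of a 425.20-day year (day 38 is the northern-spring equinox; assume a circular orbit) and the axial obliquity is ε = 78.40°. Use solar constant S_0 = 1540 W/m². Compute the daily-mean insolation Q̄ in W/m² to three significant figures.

Solar longitude: L_s = 360° × (218 − 38)/425.20 = 152.399°.
sin δ = sin 78.40° × sin 152.399° = 0.45385, so δ = +26.991°.
cos h₀ = −tan(-31.3°) tan(+26.991°) = 0.3097, h₀ = 1.2559 rad.
Bracket: h₀ sin ϕ sin δ + cos ϕ cos δ sin h₀ = 1.2559×-0.51952×0.45385 + 0.85446×0.89108×0.95084 = -0.296121 + 0.723962 = 0.427841.
Q̄ = (S_0/π) × [bracket] = (1540/π) × 0.427841 = 209.7 W/m².

Q̄ ≈ 210 W/m²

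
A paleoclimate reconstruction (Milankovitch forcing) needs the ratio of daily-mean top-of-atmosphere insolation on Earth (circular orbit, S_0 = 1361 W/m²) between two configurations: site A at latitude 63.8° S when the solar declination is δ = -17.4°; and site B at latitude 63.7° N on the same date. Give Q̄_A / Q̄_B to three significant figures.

Q̄_A / Q̄_B ≈ 10.4

— Configuration A (ϕ=-63.8°):
cos h₀ = −tan(-63.8°) tan(-17.400°) = -0.6369, h₀ = 2.2612 rad.
Bracket: h₀ sin ϕ sin δ + cos ϕ cos δ sin h₀ = 2.2612×-0.89726×-0.29904 + 0.44151×0.95424×0.77097 = 0.606718 + 0.324815 = 0.931533.
Q̄ = (S_0/π) × [bracket] = (1361/π) × 0.931533 = 403.56 W/m².
— Configuration B (ϕ=+63.7°):
cos h₀ = −tan(+63.7°) tan(-17.400°) = 0.6341, h₀ = 0.8840 rad.
Bracket: h₀ sin ϕ sin δ + cos ϕ cos δ sin h₀ = 0.8840×0.89649×-0.29904 + 0.44307×0.95424×0.77327 = -0.236988 + 0.326935 = 0.089947.
Q̄ = (S_0/π) × [bracket] = (1361/π) × 0.089947 = 38.967 W/m².
Ratio Q̄_A / Q̄_B = 403.56 / 38.967 = 10.36.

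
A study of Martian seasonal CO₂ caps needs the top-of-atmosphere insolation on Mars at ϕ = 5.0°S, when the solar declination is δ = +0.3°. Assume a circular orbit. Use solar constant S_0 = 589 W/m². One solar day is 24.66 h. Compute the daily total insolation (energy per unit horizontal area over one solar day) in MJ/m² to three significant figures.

cos h₀ = −tan(-5.0°) tan(+0.300°) = 0.0005, h₀ = 1.5703 rad.
Bracket: h₀ sin ϕ sin δ + cos ϕ cos δ sin h₀ = 1.5703×-0.08716×0.00524 + 0.99619×0.99999×1.00000 = -0.000717 + 0.996180 = 0.995463.
Q̄ = (S_0/π) × [bracket] = (589/π) × 0.995463 = 186.63 W/m².
Daily total = Q̄ × 24.66 h × 3600 s/h = 186.63 × 24.66 × 3600 / 10⁶ = 16.57 MJ/m².

16.6 MJ/m²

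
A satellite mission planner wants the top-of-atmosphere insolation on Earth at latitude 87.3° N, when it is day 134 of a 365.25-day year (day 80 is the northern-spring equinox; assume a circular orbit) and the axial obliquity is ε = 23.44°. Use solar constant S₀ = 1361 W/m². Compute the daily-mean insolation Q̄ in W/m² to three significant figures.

Solar longitude: λ_s = 360° × (134 − 80)/365.25 = 53.224°.
sin δ = sin 23.44° × sin 53.224° = 0.31862, so δ = +18.580°.
cos H₀ = −tan(+87.3°) tan(+18.580°) = -7.1278 ≤ −1 ⇒ polar day, H₀ = π.
Bracket: H₀ sin φ sin δ + cos φ cos δ sin H₀ = 3.1416×0.99889×0.31862 + 0.04711×0.94788×0.00000 = 0.999866 + 0.000000 = 0.999866.
Q̄ = (S₀/π) × [bracket] = (1361/π) × 0.999866 = 433.2 W/m².

Q̄ ≈ 433 W/m²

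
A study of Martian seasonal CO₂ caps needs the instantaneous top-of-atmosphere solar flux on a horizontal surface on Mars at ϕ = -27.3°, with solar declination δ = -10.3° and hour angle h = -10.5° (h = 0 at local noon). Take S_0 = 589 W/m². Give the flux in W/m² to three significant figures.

cos θ_z = sin ϕ sin δ + cos ϕ cos δ cos h = 0.082008 + 0.859657 = 0.941665.
Flux = S_0 · cos θ_z = 589 × 0.941665 = 554.6 W/m².

555 W/m²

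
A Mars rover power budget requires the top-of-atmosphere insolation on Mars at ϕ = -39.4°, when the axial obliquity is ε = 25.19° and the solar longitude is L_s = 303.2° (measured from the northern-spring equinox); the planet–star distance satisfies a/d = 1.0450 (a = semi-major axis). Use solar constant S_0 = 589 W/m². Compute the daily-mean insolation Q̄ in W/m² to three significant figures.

Solar declination: sin δ = sin ε · sin L_s = sin 25.19° × sin 303.2° = -0.35614, so δ = -20.864°.
cos h₀ = −tan(-39.4°) tan(-20.864°) = -0.3131, h₀ = 1.8892 rad.
Bracket: h₀ sin ϕ sin δ + cos ϕ cos δ sin h₀ = 1.8892×-0.63473×-0.35614 + 0.77273×0.93443×0.94973 = 0.427059 + 0.685764 = 1.112823.
Inverse-square distance factor (a/d)² = 1.0450² = 1.092025.
Q̄ = (S_0/π) × 1.092025 × [bracket] = (589/π) × 1.092025 × 1.112823 = 227.8 W/m².

Q̄ ≈ 228 W/m²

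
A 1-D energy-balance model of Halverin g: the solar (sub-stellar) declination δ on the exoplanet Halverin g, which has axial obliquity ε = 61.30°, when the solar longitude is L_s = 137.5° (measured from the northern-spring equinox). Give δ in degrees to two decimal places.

δ = +36.34°

sin δ = sin ε · sin L_s = sin 61.30° × sin 137.5° = 0.592591.
δ = arcsin(0.592591) = +36.34°.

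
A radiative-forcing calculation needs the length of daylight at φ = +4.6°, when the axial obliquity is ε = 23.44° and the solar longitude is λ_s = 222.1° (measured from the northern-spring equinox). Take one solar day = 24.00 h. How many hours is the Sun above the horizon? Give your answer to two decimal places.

11.83 h

Solar declination: sin δ = sin ε · sin λ_s = sin 23.44° × sin 222.1° = -0.26669, so δ = -15.467°.
cos H₀ = −tan φ · tan δ = −tan(+4.6°) × tan(-15.467°) = 0.0223, so H₀ = 1.5485 rad = 88.72°.
Daylight = 2H₀/(2π) × 24.00 h = (1.5485/π) × 24.00 = 11.83 h.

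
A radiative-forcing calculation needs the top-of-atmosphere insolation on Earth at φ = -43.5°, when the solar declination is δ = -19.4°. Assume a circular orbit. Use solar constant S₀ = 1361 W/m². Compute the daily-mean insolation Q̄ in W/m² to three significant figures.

cos H₀ = −tan(-43.5°) tan(-19.400°) = -0.3342, H₀ = 1.9115 rad.
Bracket: H₀ sin φ sin δ + cos φ cos δ sin H₀ = 1.9115×-0.68835×-0.33216 + 0.72537×0.94322×0.94251 = 0.437050 + 0.644850 = 1.081900.
Q̄ = (S₀/π) × [bracket] = (1361/π) × 1.081900 = 468.7 W/m².

Q̄ ≈ 469 W/m²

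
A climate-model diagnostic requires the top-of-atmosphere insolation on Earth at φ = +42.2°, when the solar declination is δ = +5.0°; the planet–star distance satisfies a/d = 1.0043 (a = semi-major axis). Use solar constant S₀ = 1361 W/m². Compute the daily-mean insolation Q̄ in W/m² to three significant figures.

Q̄ ≈ 364 W/m²

cos H₀ = −tan(+42.2°) tan(+5.000°) = -0.0793, H₀ = 1.6502 rad.
Bracket: H₀ sin φ sin δ + cos φ cos δ sin H₀ = 1.6502×0.67172×0.08716 + 0.74080×0.99619×0.99685 = 0.096614 + 0.735653 = 0.832267.
Inverse-square distance factor (a/d)² = 1.0043² = 1.008618.
Q̄ = (S₀/π) × 1.008618 × [bracket] = (1361/π) × 1.008618 × 0.832267 = 363.7 W/m².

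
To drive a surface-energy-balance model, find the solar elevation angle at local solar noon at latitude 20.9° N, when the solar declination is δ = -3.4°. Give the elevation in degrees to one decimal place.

65.7°

At local noon the hour angle is zero, so the zenith angle equals |φ − δ| = |+20.9° − (-3.400°)| = 24.300°.
Elevation = 90° − 24.300° = 65.7°.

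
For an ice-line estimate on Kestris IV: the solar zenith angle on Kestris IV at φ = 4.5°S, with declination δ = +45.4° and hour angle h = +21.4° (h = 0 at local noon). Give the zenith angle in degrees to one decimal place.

θ_z = 53.4°

cos θ_z = sin φ sin δ + cos φ cos δ cos h = -0.055865 + 0.651728 = 0.595863.
θ_z = arccos(0.595863) = 53.4°.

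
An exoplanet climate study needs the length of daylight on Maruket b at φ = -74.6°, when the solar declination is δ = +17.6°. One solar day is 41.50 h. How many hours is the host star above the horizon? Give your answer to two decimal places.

0.00 h

cos H₀ = −tan φ · tan δ = 1.1517 ≥ 1, so the host star never rises (polar night) and H₀ = 0.
Daylight = 2H₀/(2π) × 41.50 h = (0.0000/π) × 41.50 = 0.00 h.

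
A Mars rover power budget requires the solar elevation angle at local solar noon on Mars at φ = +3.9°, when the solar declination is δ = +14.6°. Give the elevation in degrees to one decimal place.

At local noon the hour angle is zero, so the zenith angle equals |φ − δ| = |+3.9° − (+14.600°)| = 10.700°.
Elevation = 90° − 10.700° = 79.3°.

79.3°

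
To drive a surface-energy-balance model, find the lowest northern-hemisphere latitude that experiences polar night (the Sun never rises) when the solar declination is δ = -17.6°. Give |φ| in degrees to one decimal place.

Polar night requires cos H₀ = −tan φ tan δ ≥ 1, i.e. tan φ tan δ ≤ −1.
The boundary is |tan φ| · |tan δ| = 1, so |φ| = 90° − |δ| = 90° − 17.6° = 72.4° in the northern hemisphere.

|φ| = 72.4°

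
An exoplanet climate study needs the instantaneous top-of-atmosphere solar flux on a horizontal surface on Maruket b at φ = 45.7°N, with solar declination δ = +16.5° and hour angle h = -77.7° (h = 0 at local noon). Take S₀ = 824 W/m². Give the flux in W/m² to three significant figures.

285 W/m²

cos θ_z = sin φ sin δ + cos φ cos δ cos h = 0.203268 + 0.142657 = 0.345925.
Flux = S₀ · cos θ_z = 824 × 0.345925 = 285.0 W/m².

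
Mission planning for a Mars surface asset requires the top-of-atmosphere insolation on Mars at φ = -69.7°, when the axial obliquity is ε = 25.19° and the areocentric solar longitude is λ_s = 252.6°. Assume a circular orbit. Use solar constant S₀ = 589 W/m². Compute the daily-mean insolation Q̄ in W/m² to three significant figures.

sin δ = sin 25.19° × sin 252.6° = -0.40615, so δ = -23.963°.
cos H₀ = −tan(-69.7°) tan(-23.963°) = -1.2015 ≤ −1 ⇒ polar day, H₀ = π.
Bracket: H₀ sin φ sin δ + cos φ cos δ sin H₀ = 3.1416×-0.93789×-0.40615 + 0.34694×0.91381×0.00000 = 1.196711 + 0.000000 = 1.196711.
Q̄ = (S₀/π) × [bracket] = (589/π) × 1.196711 = 224.4 W/m².

Q̄ ≈ 224 W/m²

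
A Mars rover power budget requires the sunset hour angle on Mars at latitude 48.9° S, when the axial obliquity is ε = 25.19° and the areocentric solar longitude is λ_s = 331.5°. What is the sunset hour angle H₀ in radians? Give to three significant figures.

sin δ = sin 25.19° × sin 331.5° = -0.20309, so δ = -11.718°.
cos H₀ = −tan φ · tan δ = −tan(-48.9°) × tan(-11.718°) = -0.2378, so H₀ = 1.8109 rad = 103.75°.

H₀ = 1.81 rad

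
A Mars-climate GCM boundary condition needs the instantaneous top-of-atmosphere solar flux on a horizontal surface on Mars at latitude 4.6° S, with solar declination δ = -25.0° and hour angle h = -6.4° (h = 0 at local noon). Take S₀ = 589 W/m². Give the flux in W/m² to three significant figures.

cos θ_z = sin φ sin δ + cos φ cos δ cos h = 0.033894 + 0.897758 = 0.931652.
Flux = S₀ · cos θ_z = 589 × 0.931652 = 548.7 W/m².

549 W/m²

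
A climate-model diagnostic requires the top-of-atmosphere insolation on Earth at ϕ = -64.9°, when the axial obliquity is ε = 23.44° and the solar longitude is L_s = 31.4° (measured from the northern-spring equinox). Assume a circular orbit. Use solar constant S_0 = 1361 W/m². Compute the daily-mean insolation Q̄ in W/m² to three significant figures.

Solar declination: sin δ = sin ε · sin L_s = sin 23.44° × sin 31.4° = 0.20725, so δ = +11.961°.
cos h₀ = −tan(-64.9°) tan(+11.961°) = 0.4523, h₀ = 1.1015 rad.
Bracket: h₀ sin ϕ sin δ + cos ϕ cos δ sin h₀ = 1.1015×-0.90557×0.20725 + 0.42420×0.97829×0.89189 = -0.206729 + 0.370126 = 0.163397.
Q̄ = (S_0/π) × [bracket] = (1361/π) × 0.163397 = 70.79 W/m².

Q̄ ≈ 70.8 W/m²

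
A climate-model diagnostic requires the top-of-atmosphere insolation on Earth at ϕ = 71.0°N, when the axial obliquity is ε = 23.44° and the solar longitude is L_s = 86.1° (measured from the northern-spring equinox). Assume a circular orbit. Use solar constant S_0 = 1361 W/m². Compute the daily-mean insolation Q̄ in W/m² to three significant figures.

Solar declination: sin δ = sin ε · sin L_s = sin 23.44° × sin 86.1° = 0.39687, so δ = +23.382°.
cos h₀ = −tan(+71.0°) tan(+23.382°) = -1.2557 ≤ −1 ⇒ polar day, h₀ = π.
Bracket: h₀ sin ϕ sin δ + cos ϕ cos δ sin h₀ = 3.1416×0.94552×0.39687 + 0.32557×0.91788×0.00000 = 1.178881 + 0.000000 = 1.178881.
Q̄ = (S_0/π) × [bracket] = (1361/π) × 1.178881 = 510.7 W/m².

Q̄ ≈ 511 W/m²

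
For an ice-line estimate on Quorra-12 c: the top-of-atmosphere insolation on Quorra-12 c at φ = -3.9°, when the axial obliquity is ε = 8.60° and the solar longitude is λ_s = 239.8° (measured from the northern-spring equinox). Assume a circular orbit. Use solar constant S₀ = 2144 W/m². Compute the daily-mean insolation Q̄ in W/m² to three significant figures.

Solar declination: sin δ = sin ε · sin λ_s = sin 8.60° × sin 239.8° = -0.12924, so δ = -7.426°.
cos H₀ = −tan(-3.9°) tan(-7.426°) = -0.0089, H₀ = 1.5797 rad.
Bracket: H₀ sin φ sin δ + cos φ cos δ sin H₀ = 1.5797×-0.06802×-0.12924 + 0.99768×0.99161×0.99996 = 0.013887 + 0.989270 = 1.003157.
Q̄ = (S₀/π) × [bracket] = (2144/π) × 1.003157 = 684.6 W/m².

Q̄ ≈ 685 W/m²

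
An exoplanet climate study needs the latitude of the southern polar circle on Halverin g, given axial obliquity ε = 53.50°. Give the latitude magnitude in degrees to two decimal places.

36.50°

The polar circle is the lowest latitude that experiences at least one full rotation of continuous darkness at the northern-summer solstice; it lies at |φ| = 90° − ε = 90° − 53.50° = 36.50°.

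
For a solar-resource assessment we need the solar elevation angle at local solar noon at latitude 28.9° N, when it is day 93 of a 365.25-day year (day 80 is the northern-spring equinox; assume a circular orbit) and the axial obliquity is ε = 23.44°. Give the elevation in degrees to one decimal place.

66.2°

Solar longitude: λ_s = 360° × (93 − 80)/365.25 = 12.813°.
sin δ = sin 23.44° × sin 12.813° = 0.08822, so δ = +5.061°.
At local noon the hour angle is zero, so the zenith angle equals |φ − δ| = |+28.9° − (+5.061°)| = 23.839°.
Elevation = 90° − 23.839° = 66.2°.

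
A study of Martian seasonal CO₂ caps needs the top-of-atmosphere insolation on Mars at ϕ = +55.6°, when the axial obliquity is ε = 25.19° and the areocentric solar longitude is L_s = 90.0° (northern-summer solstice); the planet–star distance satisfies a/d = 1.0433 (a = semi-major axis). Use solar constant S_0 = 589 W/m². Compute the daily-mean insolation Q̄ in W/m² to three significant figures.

sin δ = sin 25.19° × sin 90.0° = 0.42562, so δ = +25.190°.
cos h₀ = −tan(+55.6°) tan(+25.190°) = -0.6869, h₀ = 2.3281 rad.
Bracket: h₀ sin ϕ sin δ + cos ϕ cos δ sin h₀ = 2.3281×0.82511×0.42562 + 0.56497×0.90490×0.72672 = 0.817590 + 0.371529 = 1.189119.
Inverse-square distance factor (a/d)² = 1.0433² = 1.088475.
Q̄ = (S_0/π) × 1.088475 × [bracket] = (589/π) × 1.088475 × 1.189119 = 242.7 W/m².

Q̄ ≈ 243 W/m²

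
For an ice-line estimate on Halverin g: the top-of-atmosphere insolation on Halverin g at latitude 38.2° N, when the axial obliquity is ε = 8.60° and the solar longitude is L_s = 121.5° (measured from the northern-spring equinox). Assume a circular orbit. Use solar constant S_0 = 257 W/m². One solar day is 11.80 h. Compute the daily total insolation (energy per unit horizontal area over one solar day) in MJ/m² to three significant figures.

Solar declination: sin δ = sin ε · sin L_s = sin 8.60° × sin 121.5° = 0.12750, so δ = +7.325°.
cos h₀ = −tan(+38.2°) tan(+7.325°) = -0.1012, h₀ = 1.6721 rad.
Bracket: h₀ sin ϕ sin δ + cos ϕ cos δ sin h₀ = 1.6721×0.61841×0.12750 + 0.78586×0.99184×0.99487 = 0.131841 + 0.775449 = 0.907290.
Q̄ = (S_0/π) × [bracket] = (257/π) × 0.907290 = 74.221 W/m².
Daily total = Q̄ × 11.80 h × 3600 s/h = 74.221 × 11.80 × 3600 / 10⁶ = 3.153 MJ/m².

3.15 MJ/m²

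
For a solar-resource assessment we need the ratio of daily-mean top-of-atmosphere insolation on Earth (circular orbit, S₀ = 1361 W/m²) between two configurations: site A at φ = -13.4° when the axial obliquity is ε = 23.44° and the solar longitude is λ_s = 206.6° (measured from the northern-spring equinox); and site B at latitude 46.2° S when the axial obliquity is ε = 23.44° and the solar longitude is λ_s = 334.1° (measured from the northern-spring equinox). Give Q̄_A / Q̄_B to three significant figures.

— Configuration A (φ=-13.4°):
Solar declination: sin δ = sin ε · sin λ_s = sin 23.44° × sin 206.6° = -0.17811, so δ = -10.260°.
cos H₀ = −tan(-13.4°) tan(-10.260°) = -0.0431, H₀ = 1.6139 rad.
Bracket: H₀ sin φ sin δ + cos φ cos δ sin H₀ = 1.6139×-0.23175×-0.17811 + 0.97278×0.98401×0.99907 = 0.066617 + 0.956335 = 1.022952.
Q̄ = (S₀/π) × [bracket] = (1361/π) × 1.022952 = 443.16 W/m².
— Configuration B (φ=-46.2°):
Solar declination: sin δ = sin ε · sin λ_s = sin 23.44° × sin 334.1° = -0.17375, so δ = -10.006°.
cos H₀ = −tan(-46.2°) tan(-10.006°) = -0.1840, H₀ = 1.7558 rad.
Bracket: H₀ sin φ sin δ + cos φ cos δ sin H₀ = 1.7558×-0.72176×-0.17375 + 0.69214×0.98479×0.98293 = 0.220188 + 0.669977 = 0.890165.
Q̄ = (S₀/π) × [bracket] = (1361/π) × 0.890165 = 385.64 W/m².
Ratio Q̄_A / Q̄_B = 443.16 / 385.64 = 1.149.

Q̄_A / Q̄_B ≈ 1.15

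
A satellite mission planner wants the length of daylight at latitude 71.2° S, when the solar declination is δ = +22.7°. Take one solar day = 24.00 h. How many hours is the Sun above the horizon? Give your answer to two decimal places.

0.00 h

cos H₀ = −tan φ · tan δ = 1.2288 ≥ 1, so the Sun never rises (polar night) and H₀ = 0.
Daylight = 2H₀/(2π) × 24.00 h = (0.0000/π) × 24.00 = 0.00 h.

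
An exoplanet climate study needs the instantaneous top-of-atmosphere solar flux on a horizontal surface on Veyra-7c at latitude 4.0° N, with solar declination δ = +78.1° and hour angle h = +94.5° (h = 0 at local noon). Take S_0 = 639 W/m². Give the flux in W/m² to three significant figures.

33.3 W/m²

cos θ_z = sin ϕ sin δ + cos ϕ cos δ cos h = 0.068257 + -0.016139 = 0.052118.
Flux = S_0 · cos θ_z = 639 × 0.052118 = 33.30 W/m².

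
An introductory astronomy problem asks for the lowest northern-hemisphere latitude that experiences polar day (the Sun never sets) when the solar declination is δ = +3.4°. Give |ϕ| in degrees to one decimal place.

|ϕ| = 86.6°

Polar day requires cos h₀ = −tan ϕ tan δ ≤ −1, i.e. tan ϕ tan δ ≥ 1.
The boundary is |tan ϕ| · |tan δ| = 1, so |ϕ| = 90° − |δ| = 90° − 3.4° = 86.6° in the northern hemisphere.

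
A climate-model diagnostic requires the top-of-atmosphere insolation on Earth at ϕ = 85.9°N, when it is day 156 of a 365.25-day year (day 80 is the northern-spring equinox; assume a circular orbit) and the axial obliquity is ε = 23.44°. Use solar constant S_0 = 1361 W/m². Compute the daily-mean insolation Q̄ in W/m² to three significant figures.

Solar longitude: L_s = 360° × (156 − 80)/365.25 = 74.908°.
sin δ = sin 23.44° × sin 74.908° = 0.38407, so δ = +22.586°.
cos h₀ = −tan(+85.9°) tan(+22.586°) = -5.8031 ≤ −1 ⇒ polar day, h₀ = π.
Bracket: h₀ sin ϕ sin δ + cos ϕ cos δ sin h₀ = 3.1416×0.99744×0.38407 + 0.07150×0.92330×0.00000 = 1.203505 + 0.000000 = 1.203505.
Q̄ = (S_0/π) × [bracket] = (1361/π) × 1.203505 = 521.4 W/m².

Q̄ ≈ 521 W/m²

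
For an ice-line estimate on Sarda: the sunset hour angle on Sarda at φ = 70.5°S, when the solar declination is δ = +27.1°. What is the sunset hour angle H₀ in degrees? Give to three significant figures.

H₀ = 0.00°

cos H₀ = −tan φ · tan δ = 1.4451 ≥ 1, so the host star never rises (polar night) and H₀ = 0.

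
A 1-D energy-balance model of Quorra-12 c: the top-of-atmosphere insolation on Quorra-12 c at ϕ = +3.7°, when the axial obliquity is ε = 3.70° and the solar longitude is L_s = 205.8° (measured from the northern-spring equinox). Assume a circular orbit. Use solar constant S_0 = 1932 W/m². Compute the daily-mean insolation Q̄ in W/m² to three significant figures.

Q̄ ≈ 612 W/m²

Solar declination: sin δ = sin ε · sin L_s = sin 3.70° × sin 205.8° = -0.02809, so δ = -1.609°.
cos h₀ = −tan(+3.7°) tan(-1.609°) = 0.0018, h₀ = 1.5690 rad.
Bracket: h₀ sin ϕ sin δ + cos ϕ cos δ sin h₀ = 1.5690×0.06453×-0.02809 + 0.99792×0.99961×1.00000 = -0.002844 + 0.997531 = 0.994687.
Q̄ = (S_0/π) × [bracket] = (1932/π) × 0.994687 = 611.7 W/m².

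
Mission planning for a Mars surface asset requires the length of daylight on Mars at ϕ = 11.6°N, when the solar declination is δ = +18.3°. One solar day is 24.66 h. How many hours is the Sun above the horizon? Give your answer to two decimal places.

12.86 h

cos h₀ = −tan ϕ · tan δ = −tan(+11.6°) × tan(+18.300°) = -0.0679, so h₀ = 1.6387 rad = 93.89°.
Daylight = 2h₀/(2π) × 24.66 h = (1.6387/π) × 24.66 = 12.86 h.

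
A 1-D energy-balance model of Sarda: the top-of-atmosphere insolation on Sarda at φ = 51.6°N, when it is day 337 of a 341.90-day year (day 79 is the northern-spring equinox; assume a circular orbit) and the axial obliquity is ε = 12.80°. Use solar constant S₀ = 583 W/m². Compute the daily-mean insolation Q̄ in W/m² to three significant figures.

Q̄ ≈ 66.5 W/m²

Solar longitude: λ_s = 360° × (337 − 79)/341.90 = 271.658°.
sin δ = sin 12.80° × sin 271.658° = -0.22146, so δ = -12.795°.
cos H₀ = −tan(+51.6°) tan(-12.795°) = 0.2865, H₀ = 1.2802 rad.
Bracket: H₀ sin φ sin δ + cos φ cos δ sin H₀ = 1.2802×0.78369×-0.22146 + 0.62115×0.97517×0.95807 = -0.222186 + 0.580329 = 0.358143.
Q̄ = (S₀/π) × [bracket] = (583/π) × 0.358143 = 66.46 W/m².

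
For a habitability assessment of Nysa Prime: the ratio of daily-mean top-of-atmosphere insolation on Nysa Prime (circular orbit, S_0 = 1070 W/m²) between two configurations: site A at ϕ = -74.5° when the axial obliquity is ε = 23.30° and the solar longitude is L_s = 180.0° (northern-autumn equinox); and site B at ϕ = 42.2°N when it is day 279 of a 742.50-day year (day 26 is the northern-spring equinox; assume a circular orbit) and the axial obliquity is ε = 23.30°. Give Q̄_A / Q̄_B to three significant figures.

— Configuration A (ϕ=-74.5°):
Solar declination: sin δ = sin ε · sin L_s = sin 23.30° × sin 180.0° = 0.00000, so δ = +0.000°.
cos h₀ = −tan(-74.5°) tan(+0.000°) = 0.0000, h₀ = 1.5708 rad.
Bracket: h₀ sin ϕ sin δ + cos ϕ cos δ sin h₀ = 1.5708×-0.96363×0.00000 + 0.26724×1.00000×1.00000 = -0.000000 + 0.267240 = 0.267240.
Q̄ = (S_0/π) × [bracket] = (1070/π) × 0.267240 = 91.020 W/m².
— Configuration B (ϕ=+42.2°):
Solar longitude: L_s = 360° × (279 − 26)/742.50 = 122.667°.
sin δ = sin 23.30° × sin 122.667° = 0.33298, so δ = +19.450°.
cos h₀ = −tan(+42.2°) tan(+19.450°) = -0.3202, h₀ = 1.8967 rad.
Bracket: h₀ sin ϕ sin δ + cos ϕ cos δ sin h₀ = 1.8967×0.67172×0.33298 + 0.74080×0.94293×0.94735 = 0.424234 + 0.661745 = 1.085979.
Q̄ = (S_0/π) × [bracket] = (1070/π) × 1.085979 = 369.88 W/m².
Ratio Q̄_A / Q̄_B = 91.020 / 369.88 = 0.2461.

Q̄_A / Q̄_B ≈ 0.246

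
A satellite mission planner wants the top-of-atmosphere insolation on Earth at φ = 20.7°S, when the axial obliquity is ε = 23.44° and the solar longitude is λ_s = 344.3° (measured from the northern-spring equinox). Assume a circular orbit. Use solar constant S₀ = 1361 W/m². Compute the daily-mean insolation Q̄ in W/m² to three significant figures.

Solar declination: sin δ = sin ε · sin λ_s = sin 23.44° × sin 344.3° = -0.10764, so δ = -6.179°.
cos H₀ = −tan(-20.7°) tan(-6.179°) = -0.0409, H₀ = 1.6117 rad.
Bracket: H₀ sin φ sin δ + cos φ cos δ sin H₀ = 1.6117×-0.35347×-0.10764 + 0.93544×0.99419×0.99916 = 0.061321 + 0.929224 = 0.990545.
Q̄ = (S₀/π) × [bracket] = (1361/π) × 0.990545 = 429.1 W/m².

Q̄ ≈ 429 W/m²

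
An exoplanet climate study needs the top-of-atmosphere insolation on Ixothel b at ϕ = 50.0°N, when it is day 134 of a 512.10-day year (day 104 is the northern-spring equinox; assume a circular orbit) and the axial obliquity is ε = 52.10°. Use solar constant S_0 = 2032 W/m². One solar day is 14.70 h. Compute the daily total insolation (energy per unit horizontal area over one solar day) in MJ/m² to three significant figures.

Solar longitude: L_s = 360° × (134 − 104)/512.10 = 21.090°.
sin δ = sin 52.10° × sin 21.090° = 0.28393, so δ = +16.495°.
cos h₀ = −tan(+50.0°) tan(+16.495°) = -0.3529, h₀ = 1.9315 rad.
Bracket: h₀ sin ϕ sin δ + cos ϕ cos δ sin h₀ = 1.9315×0.76604×0.28393 + 0.64279×0.95884×0.93566 = 0.420105 + 0.576678 = 0.996783.
Q̄ = (S_0/π) × [bracket] = (2032/π) × 0.996783 = 644.72 W/m².
Daily total = Q̄ × 14.70 h × 3600 s/h = 644.72 × 14.70 × 3600 / 10⁶ = 34.12 MJ/m².

34.1 MJ/m²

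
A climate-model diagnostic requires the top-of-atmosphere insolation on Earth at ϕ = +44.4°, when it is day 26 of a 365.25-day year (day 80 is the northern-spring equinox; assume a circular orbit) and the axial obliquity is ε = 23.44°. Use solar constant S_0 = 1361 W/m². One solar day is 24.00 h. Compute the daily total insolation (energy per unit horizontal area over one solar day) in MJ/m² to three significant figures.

Solar longitude: L_s = 360° × (26 − 80)/365.25 = -53.224°, i.e. -53.224° + 360° = 306.776°.
sin δ = sin 23.44° × sin 306.776° = -0.31862, so δ = -18.580°.
cos h₀ = −tan(+44.4°) tan(-18.580°) = 0.3292, h₀ = 1.2354 rad.
Bracket: h₀ sin ϕ sin δ + cos ϕ cos δ sin h₀ = 1.2354×0.69966×-0.31862 + 0.71447×0.94788×0.94427 = -0.275402 + 0.639490 = 0.364088.
Q̄ = (S_0/π) × [bracket] = (1361/π) × 0.364088 = 157.73 W/m².
Daily total = Q̄ × 24.00 h × 3600 s/h = 157.73 × 24.00 × 3600 / 10⁶ = 13.63 MJ/m².

13.6 MJ/m²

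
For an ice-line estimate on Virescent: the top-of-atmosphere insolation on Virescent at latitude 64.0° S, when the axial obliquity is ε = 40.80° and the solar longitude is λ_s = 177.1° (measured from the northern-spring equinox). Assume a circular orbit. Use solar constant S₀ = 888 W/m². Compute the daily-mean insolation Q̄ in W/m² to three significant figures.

Solar declination: sin δ = sin ε · sin λ_s = sin 40.80° × sin 177.1° = 0.03306, so δ = +1.894°.
cos H₀ = −tan(-64.0°) tan(+1.894°) = 0.0678, H₀ = 1.5029 rad.
Bracket: H₀ sin φ sin δ + cos φ cos δ sin H₀ = 1.5029×-0.89879×0.03306 + 0.43837×0.99945×0.99770 = -0.044657 + 0.437121 = 0.392464.
Q̄ = (S₀/π) × [bracket] = (888/π) × 0.392464 = 110.9 W/m².

Q̄ ≈ 111 W/m²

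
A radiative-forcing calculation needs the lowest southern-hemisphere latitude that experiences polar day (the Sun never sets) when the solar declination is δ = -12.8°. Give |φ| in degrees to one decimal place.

Polar day requires cos H₀ = −tan φ tan δ ≤ −1, i.e. tan φ tan δ ≥ 1.
The boundary is |tan φ| · |tan δ| = 1, so |φ| = 90° − |δ| = 90° − 12.8° = 77.2° in the southern hemisphere.

|φ| = 77.2°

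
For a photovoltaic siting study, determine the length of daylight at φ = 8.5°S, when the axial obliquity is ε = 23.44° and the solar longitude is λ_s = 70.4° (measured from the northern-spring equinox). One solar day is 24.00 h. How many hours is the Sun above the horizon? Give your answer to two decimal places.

11.54 h

Solar declination: sin δ = sin ε · sin λ_s = sin 23.44° × sin 70.4° = 0.37474, so δ = +22.008°.
cos H₀ = −tan φ · tan δ = −tan(-8.5°) × tan(+22.008°) = 0.0604, so H₀ = 1.5104 rad = 86.54°.
Daylight = 2H₀/(2π) × 24.00 h = (1.5104/π) × 24.00 = 11.54 h.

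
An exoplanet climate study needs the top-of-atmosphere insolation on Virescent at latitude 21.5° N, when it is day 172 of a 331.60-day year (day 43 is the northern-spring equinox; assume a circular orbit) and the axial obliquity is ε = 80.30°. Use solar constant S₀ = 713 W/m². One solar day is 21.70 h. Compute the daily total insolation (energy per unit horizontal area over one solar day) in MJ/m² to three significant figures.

19.9 MJ/m²

Solar longitude: λ_s = 360° × (172 − 43)/331.60 = 140.048°.
sin δ = sin 80.30° × sin 140.048° = 0.63296, so δ = +39.269°.
cos H₀ = −tan(+21.5°) tan(+39.269°) = -0.3221, H₀ = 1.8987 rad.
Bracket: H₀ sin φ sin δ + cos φ cos δ sin H₀ = 1.8987×0.36650×0.63296 + 0.93042×0.77418×0.94672 = 0.440460 + 0.681934 = 1.122394.
Q̄ = (S₀/π) × [bracket] = (713/π) × 1.122394 = 254.73 W/m².
Daily total = Q̄ × 21.70 h × 3600 s/h = 254.73 × 21.70 × 3600 / 10⁶ = 19.90 MJ/m².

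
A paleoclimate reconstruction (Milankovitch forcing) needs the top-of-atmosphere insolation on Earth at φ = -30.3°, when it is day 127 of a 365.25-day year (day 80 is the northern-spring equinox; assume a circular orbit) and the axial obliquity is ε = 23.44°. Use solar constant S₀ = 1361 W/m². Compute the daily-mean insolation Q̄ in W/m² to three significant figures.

Q̄ ≈ 265 W/m²

Solar longitude: λ_s = 360° × (127 − 80)/365.25 = 46.324°.
sin δ = sin 23.44° × sin 46.324° = 0.28771, so δ = +16.721°.
cos H₀ = −tan(-30.3°) tan(+16.721°) = 0.1755, H₀ = 1.3943 rad.
Bracket: H₀ sin φ sin δ + cos φ cos δ sin H₀ = 1.3943×-0.50453×0.28771 + 0.86340×0.95772×0.98447 = -0.202394 + 0.814054 = 0.611660.
Q̄ = (S₀/π) × [bracket] = (1361/π) × 0.611660 = 265.0 W/m².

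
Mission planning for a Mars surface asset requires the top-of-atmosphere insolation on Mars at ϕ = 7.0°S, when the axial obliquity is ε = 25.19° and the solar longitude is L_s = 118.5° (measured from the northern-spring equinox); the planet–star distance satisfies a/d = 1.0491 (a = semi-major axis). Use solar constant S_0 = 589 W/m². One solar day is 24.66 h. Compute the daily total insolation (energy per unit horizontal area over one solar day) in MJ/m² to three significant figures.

Solar declination: sin δ = sin ε · sin L_s = sin 25.19° × sin 118.5° = 0.37404, so δ = +21.965°.
cos h₀ = −tan(-7.0°) tan(+21.965°) = 0.0495, h₀ = 1.5213 rad.
Bracket: h₀ sin ϕ sin δ + cos ϕ cos δ sin h₀ = 1.5213×-0.12187×0.37404 + 0.99255×0.92741×0.99877 = -0.069347 + 0.919369 = 0.850022.
Inverse-square distance factor (a/d)² = 1.0491² = 1.100611.
Q̄ = (S_0/π) × 1.100611 × [bracket] = (589/π) × 1.100611 × 0.850022 = 175.40 W/m².
Daily total = Q̄ × 24.66 h × 3600 s/h = 175.40 × 24.66 × 3600 / 10⁶ = 15.57 MJ/m².

15.6 MJ/m²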